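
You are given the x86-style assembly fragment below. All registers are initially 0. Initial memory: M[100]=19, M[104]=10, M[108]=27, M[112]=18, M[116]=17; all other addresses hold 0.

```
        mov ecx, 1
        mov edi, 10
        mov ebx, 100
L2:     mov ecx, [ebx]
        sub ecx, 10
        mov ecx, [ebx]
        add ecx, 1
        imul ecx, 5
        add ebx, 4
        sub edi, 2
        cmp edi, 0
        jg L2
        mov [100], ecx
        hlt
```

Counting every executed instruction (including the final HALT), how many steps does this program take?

50

ecx=1
edi=10
ebx=100
ecx=M[100]=19
ecx=19-10=9
ecx=M[100]=19
ecx=19+1=20
ecx=20*5=100
ebx=100+4=104
edi=10-2=8
cmp edi, 0  (cmp 8,0)
jg L2: taken
ecx=M[104]=10
ecx=10-10=0
ecx=M[104]=10
ecx=10+1=11
ecx=11*5=55
ebx=104+4=108
edi=8-2=6
cmp edi, 0  (cmp 6,0)
jg L2: taken
ecx=M[108]=27
ecx=27-10=17
ecx=M[108]=27
ecx=27+1=28
ecx=28*5=140
ebx=108+4=112
edi=6-2=4
cmp edi, 0  (cmp 4,0)
jg L2: taken
ecx=M[112]=18
ecx=18-10=8
ecx=M[112]=18
ecx=18+1=19
ecx=19*5=95
ebx=112+4=116
edi=4-2=2
cmp edi, 0  (cmp 2,0)
jg L2: taken
ecx=M[116]=17
ecx=17-10=7
ecx=M[116]=17
ecx=17+1=18
ecx=18*5=90
ebx=116+4=120
edi=2-2=0
cmp edi, 0  (cmp 0,0)
jg L2: not taken
mov [100], ecx → M[100]=90
halt.
Total executed instructions: 50.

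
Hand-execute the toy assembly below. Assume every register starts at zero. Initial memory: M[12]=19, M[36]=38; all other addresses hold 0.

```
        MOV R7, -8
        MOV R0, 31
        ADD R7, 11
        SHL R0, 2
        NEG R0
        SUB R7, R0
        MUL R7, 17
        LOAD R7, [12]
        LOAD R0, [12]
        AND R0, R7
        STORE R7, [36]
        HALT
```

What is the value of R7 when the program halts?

after MOV R7, -8: R7=-8
after MOV R0, 31: R0=31
after ADD R7, 11: R7=(-8)+11=3
after SHL R0, 2: R0=31<<2=124
after NEG R0: R0=-(124)=-124
after SUB R7, R0: R7=3-(-124)=127
after MUL R7, 17: R7=127*17=2159
after LOAD R7, [12]: R7=M[12]=19
after LOAD R0, [12]: R0=M[12]=19
after AND R0, R7: R0=19&19=19
STORE R7, [36] → M[36]=19
halt.

19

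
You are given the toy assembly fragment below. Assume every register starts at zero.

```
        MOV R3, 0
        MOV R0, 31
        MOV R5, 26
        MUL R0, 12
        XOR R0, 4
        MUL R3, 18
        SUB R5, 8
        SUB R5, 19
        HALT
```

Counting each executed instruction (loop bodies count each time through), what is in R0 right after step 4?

MOV R3, 0 → R3=0
MOV R0, 31 → R0=31
MOV R5, 26 → R5=26
MUL R0, 12 → R0=31*12=372
After step 4: R0 = 372.

372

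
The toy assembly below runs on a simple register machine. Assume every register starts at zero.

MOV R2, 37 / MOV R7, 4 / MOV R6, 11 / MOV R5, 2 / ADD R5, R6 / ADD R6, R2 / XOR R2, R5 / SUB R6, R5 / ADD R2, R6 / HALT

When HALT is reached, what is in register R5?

after MOV R2, 37: R2=37
after MOV R7, 4: R7=4
after MOV R6, 11: R6=11
after MOV R5, 2: R5=2
after ADD R5, R6: R5=2+11=13
after ADD R6, R2: R6=11+37=48
after XOR R2, R5: R2=37^13=40
after SUB R6, R5: R6=48-13=35
after ADD R2, R6: R2=40+35=75
halt.

13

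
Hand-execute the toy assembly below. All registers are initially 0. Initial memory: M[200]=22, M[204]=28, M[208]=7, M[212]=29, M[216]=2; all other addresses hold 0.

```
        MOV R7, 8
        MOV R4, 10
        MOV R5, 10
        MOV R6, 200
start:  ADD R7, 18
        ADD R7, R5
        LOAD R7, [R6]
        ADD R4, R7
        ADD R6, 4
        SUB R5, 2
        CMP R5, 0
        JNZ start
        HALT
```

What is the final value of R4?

98

MOV R7, 8 → R7=8
MOV R4, 10 → R4=10
MOV R5, 10 → R5=10
MOV R6, 200 → R6=200
ADD R7, 18 → R7=8+18=26
ADD R7, R5 → R7=26+10=36
LOAD R7, [R6] → R7=M[200]=22
ADD R4, R7 → R4=10+22=32
ADD R6, 4 → R6=200+4=204
SUB R5, 2 → R5=10-2=8
CMP R5, 0  (cmp 8,0)
JNZ start: taken
ADD R7, 18 → R7=22+18=40
ADD R7, R5 → R7=40+8=48
LOAD R7, [R6] → R7=M[204]=28
ADD R4, R7 → R4=32+28=60
ADD R6, 4 → R6=204+4=208
SUB R5, 2 → R5=8-2=6
CMP R5, 0  (cmp 6,0)
JNZ start: taken
ADD R7, 18 → R7=28+18=46
ADD R7, R5 → R7=46+6=52
LOAD R7, [R6] → R7=M[208]=7
ADD R4, R7 → R4=60+7=67
ADD R6, 4 → R6=208+4=212
SUB R5, 2 → R5=6-2=4
CMP R5, 0  (cmp 4,0)
JNZ start: taken
ADD R7, 18 → R7=7+18=25
ADD R7, R5 → R7=25+4=29
LOAD R7, [R6] → R7=M[212]=29
ADD R4, R7 → R4=67+29=96
ADD R6, 4 → R6=212+4=216
SUB R5, 2 → R5=4-2=2
CMP R5, 0  (cmp 2,0)
JNZ start: taken
ADD R7, 18 → R7=29+18=47
ADD R7, R5 → R7=47+2=49
LOAD R7, [R6] → R7=M[216]=2
ADD R4, R7 → R4=96+2=98
ADD R6, 4 → R6=216+4=220
SUB R5, 2 → R5=2-2=0
CMP R5, 0  (cmp 0,0)
JNZ start: not taken
halt.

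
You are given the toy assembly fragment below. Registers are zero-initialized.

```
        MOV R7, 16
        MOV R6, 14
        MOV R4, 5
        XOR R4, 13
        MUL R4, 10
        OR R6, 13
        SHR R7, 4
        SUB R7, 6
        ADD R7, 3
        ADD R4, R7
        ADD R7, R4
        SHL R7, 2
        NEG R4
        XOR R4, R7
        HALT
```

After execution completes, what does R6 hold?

MOV R7, 16 → R7=16
MOV R6, 14 → R6=14
MOV R4, 5 → R4=5
XOR R4, 13 → R4=5^13=8
MUL R4, 10 → R4=8*10=80
OR R6, 13 → R6=14|13=15
SHR R7, 4 → R7=16>>4=1
SUB R7, 6 → R7=1-6=-5
ADD R7, 3 → R7=(-5)+3=-2
ADD R4, R7 → R4=80+(-2)=78
ADD R7, R4 → R7=(-2)+78=76
SHL R7, 2 → R7=76<<2=304
NEG R4 → R4=-(78)=-78
XOR R4, R7 → R4=(-78)^304=-382
halt.

15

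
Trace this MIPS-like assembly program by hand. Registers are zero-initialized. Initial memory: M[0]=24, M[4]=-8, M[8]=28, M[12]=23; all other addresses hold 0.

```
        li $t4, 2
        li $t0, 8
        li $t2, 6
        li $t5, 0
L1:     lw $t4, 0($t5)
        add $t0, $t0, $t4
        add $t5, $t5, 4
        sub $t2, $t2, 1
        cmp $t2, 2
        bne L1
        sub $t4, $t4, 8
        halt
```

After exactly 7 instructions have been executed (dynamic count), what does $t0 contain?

32

after li $t4, 2: $t4=2
after li $t0, 8: $t0=8
after li $t2, 6: $t2=6
after li $t5, 0: $t5=0
after lw $t4, 0($t5): $t4=M[0]=24
after add $t0, $t0, $t4: $t0=8+24=32
after add $t5, $t5, 4: $t5=0+4=4
After step 7: $t0 = 32.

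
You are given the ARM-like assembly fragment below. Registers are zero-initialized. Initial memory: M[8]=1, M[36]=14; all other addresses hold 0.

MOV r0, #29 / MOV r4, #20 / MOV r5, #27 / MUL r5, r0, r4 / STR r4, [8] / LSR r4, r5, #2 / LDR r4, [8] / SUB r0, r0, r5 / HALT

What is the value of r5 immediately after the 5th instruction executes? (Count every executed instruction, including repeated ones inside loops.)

after MOV r0, #29: r0=29
after MOV r4, #20: r4=20
after MOV r5, #27: r5=27
after MUL r5, r0, r4: r5=29*20=580
STR r4, [8] → M[8]=20
After step 5: r5 = 580.

580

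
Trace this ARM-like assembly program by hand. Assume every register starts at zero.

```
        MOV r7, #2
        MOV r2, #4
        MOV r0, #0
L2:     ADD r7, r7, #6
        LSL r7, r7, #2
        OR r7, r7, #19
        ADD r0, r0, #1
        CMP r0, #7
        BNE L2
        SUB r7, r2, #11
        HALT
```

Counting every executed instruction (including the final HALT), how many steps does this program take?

47

r7=2
r2=4
r0=0
r7=2+6=8
r7=8<<2=32
r7=32|19=51
r0=0+1=1
CMP r0, #7  (cmp 1,7)
BNE L2: taken
r7=51+6=57
r7=57<<2=228
r7=228|19=247
r0=1+1=2
CMP r0, #7  (cmp 2,7)
BNE L2: taken
r7=247+6=253
r7=253<<2=1012
r7=1012|19=1015
r0=2+1=3
CMP r0, #7  (cmp 3,7)
BNE L2: taken
r7=1015+6=1021
r7=1021<<2=4084
r7=4084|19=4087
r0=3+1=4
CMP r0, #7  (cmp 4,7)
BNE L2: taken
r7=4087+6=4093
r7=4093<<2=16372
r7=16372|19=16375
r0=4+1=5
CMP r0, #7  (cmp 5,7)
BNE L2: taken
r7=16375+6=16381
r7=16381<<2=65524
r7=65524|19=65527
r0=5+1=6
CMP r0, #7  (cmp 6,7)
BNE L2: taken
r7=65527+6=65533
r7=65533<<2=262132
r7=262132|19=262135
r0=6+1=7
CMP r0, #7  (cmp 7,7)
BNE L2: not taken
r7=4-11=-7
halt.
Total executed instructions: 47.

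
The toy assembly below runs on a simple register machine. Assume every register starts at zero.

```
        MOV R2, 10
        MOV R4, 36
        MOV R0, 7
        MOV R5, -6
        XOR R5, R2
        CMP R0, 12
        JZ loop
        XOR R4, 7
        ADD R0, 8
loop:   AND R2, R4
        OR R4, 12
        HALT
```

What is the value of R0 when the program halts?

15

MOV R2, 10 → R2=10
MOV R4, 36 → R4=36
MOV R0, 7 → R0=7
MOV R5, -6 → R5=-6
XOR R5, R2 → R5=(-6)^10=-16
CMP R0, 12  (cmp 7,12)
JZ loop: not taken
XOR R4, 7 → R4=36^7=35
ADD R0, 8 → R0=7+8=15
AND R2, R4 → R2=10&35=2
OR R4, 12 → R4=35|12=47
halt.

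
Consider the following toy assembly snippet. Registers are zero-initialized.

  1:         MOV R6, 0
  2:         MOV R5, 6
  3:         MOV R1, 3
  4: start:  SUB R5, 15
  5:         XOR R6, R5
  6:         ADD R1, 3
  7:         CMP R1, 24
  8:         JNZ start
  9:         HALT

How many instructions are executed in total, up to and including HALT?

MOV R6, 0 → R6=0
MOV R5, 6 → R5=6
MOV R1, 3 → R1=3
SUB R5, 15 → R5=6-15=-9
XOR R6, R5 → R6=0^(-9)=-9
ADD R1, 3 → R1=3+3=6
CMP R1, 24  (cmp 6,24)
JNZ start: taken
SUB R5, 15 → R5=(-9)-15=-24
XOR R6, R5 → R6=(-9)^(-24)=31
ADD R1, 3 → R1=6+3=9
CMP R1, 24  (cmp 9,24)
JNZ start: taken
SUB R5, 15 → R5=(-24)-15=-39
XOR R6, R5 → R6=31^(-39)=-58
ADD R1, 3 → R1=9+3=12
CMP R1, 24  (cmp 12,24)
JNZ start: taken
SUB R5, 15 → R5=(-39)-15=-54
XOR R6, R5 → R6=(-58)^(-54)=12
ADD R1, 3 → R1=12+3=15
CMP R1, 24  (cmp 15,24)
JNZ start: taken
SUB R5, 15 → R5=(-54)-15=-69
XOR R6, R5 → R6=12^(-69)=-73
ADD R1, 3 → R1=15+3=18
CMP R1, 24  (cmp 18,24)
JNZ start: taken
SUB R5, 15 → R5=(-69)-15=-84
XOR R6, R5 → R6=(-73)^(-84)=27
ADD R1, 3 → R1=18+3=21
CMP R1, 24  (cmp 21,24)
JNZ start: taken
SUB R5, 15 → R5=(-84)-15=-99
XOR R6, R5 → R6=27^(-99)=-122
ADD R1, 3 → R1=21+3=24
CMP R1, 24  (cmp 24,24)
JNZ start: not taken
halt.
Total executed instructions: 39.

39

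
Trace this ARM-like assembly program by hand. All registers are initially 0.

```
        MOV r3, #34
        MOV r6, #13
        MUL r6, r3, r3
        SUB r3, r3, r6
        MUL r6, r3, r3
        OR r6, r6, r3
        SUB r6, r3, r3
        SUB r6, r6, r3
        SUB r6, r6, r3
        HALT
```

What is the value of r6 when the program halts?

MOV r3, #34 → r3=34
MOV r6, #13 → r6=13
MUL r6, r3, r3 → r6=34*34=1156
SUB r3, r3, r6 → r3=34-1156=-1122
MUL r6, r3, r3 → r6=(-1122)*(-1122)=1258884
OR r6, r6, r3 → r6=1258884|(-1122)=-98
SUB r6, r3, r3 → r6=(-1122)-(-1122)=0
SUB r6, r6, r3 → r6=0-(-1122)=1122
SUB r6, r6, r3 → r6=1122-(-1122)=2244
halt.

2244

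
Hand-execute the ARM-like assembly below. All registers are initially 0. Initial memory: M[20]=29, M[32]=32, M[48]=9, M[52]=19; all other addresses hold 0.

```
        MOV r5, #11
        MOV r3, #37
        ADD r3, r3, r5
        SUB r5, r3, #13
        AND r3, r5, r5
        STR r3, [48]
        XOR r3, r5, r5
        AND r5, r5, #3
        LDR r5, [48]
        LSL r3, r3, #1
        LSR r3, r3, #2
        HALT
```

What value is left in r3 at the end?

0

after MOV r5, #11: r5=11
after MOV r3, #37: r3=37
after ADD r3, r3, r5: r3=37+11=48
after SUB r5, r3, #13: r5=48-13=35
after AND r3, r5, r5: r3=35&35=35
STR r3, [48] → M[48]=35
after XOR r3, r5, r5: r3=35^35=0
after AND r5, r5, #3: r5=35&3=3
after LDR r5, [48]: r5=M[48]=35
after LSL r3, r3, #1: r3=0<<1=0
after LSR r3, r3, #2: r3=0>>2=0
halt.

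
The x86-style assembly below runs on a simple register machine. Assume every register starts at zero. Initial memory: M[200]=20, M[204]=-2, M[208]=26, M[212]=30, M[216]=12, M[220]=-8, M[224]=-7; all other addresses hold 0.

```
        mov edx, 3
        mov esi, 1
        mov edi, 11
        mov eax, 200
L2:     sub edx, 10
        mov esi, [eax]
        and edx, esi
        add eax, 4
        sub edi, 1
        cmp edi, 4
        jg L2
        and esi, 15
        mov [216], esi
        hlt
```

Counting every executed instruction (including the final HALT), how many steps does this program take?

mov edx, 3 → edx=3
mov esi, 1 → esi=1
mov edi, 11 → edi=11
mov eax, 200 → eax=200
sub edx, 10 → edx=3-10=-7
mov esi, [eax] → esi=M[200]=20
and edx, esi → edx=(-7)&20=16
add eax, 4 → eax=200+4=204
sub edi, 1 → edi=11-1=10
cmp edi, 4  (cmp 10,4)
jg L2: taken
sub edx, 10 → edx=16-10=6
mov esi, [eax] → esi=M[204]=-2
and edx, esi → edx=6&(-2)=6
add eax, 4 → eax=204+4=208
sub edi, 1 → edi=10-1=9
cmp edi, 4  (cmp 9,4)
jg L2: taken
sub edx, 10 → edx=6-10=-4
mov esi, [eax] → esi=M[208]=26
and edx, esi → edx=(-4)&26=24
add eax, 4 → eax=208+4=212
sub edi, 1 → edi=9-1=8
cmp edi, 4  (cmp 8,4)
jg L2: taken
sub edx, 10 → edx=24-10=14
mov esi, [eax] → esi=M[212]=30
and edx, esi → edx=14&30=14
add eax, 4 → eax=212+4=216
sub edi, 1 → edi=8-1=7
cmp edi, 4  (cmp 7,4)
jg L2: taken
sub edx, 10 → edx=14-10=4
mov esi, [eax] → esi=M[216]=12
and edx, esi → edx=4&12=4
add eax, 4 → eax=216+4=220
sub edi, 1 → edi=7-1=6
cmp edi, 4  (cmp 6,4)
jg L2: taken
sub edx, 10 → edx=4-10=-6
mov esi, [eax] → esi=M[220]=-8
and edx, esi → edx=(-6)&(-8)=-8
add eax, 4 → eax=220+4=224
sub edi, 1 → edi=6-1=5
cmp edi, 4  (cmp 5,4)
jg L2: taken
sub edx, 10 → edx=(-8)-10=-18
mov esi, [eax] → esi=M[224]=-7
and edx, esi → edx=(-18)&(-7)=-24
add eax, 4 → eax=224+4=228
sub edi, 1 → edi=5-1=4
cmp edi, 4  (cmp 4,4)
jg L2: not taken
and esi, 15 → esi=(-7)&15=9
mov [216], esi → M[216]=9
halt.
Total executed instructions: 56.

56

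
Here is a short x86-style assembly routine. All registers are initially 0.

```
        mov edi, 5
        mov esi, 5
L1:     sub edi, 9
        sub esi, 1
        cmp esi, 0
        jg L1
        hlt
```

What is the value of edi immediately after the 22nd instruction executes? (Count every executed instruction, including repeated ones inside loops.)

after mov edi, 5: edi=5
after mov esi, 5: esi=5
after sub edi, 9: edi=5-9=-4
after sub esi, 1: esi=5-1=4
cmp esi, 0  (cmp 4,0)
jg L1: taken
after sub edi, 9: edi=(-4)-9=-13
after sub esi, 1: esi=4-1=3
cmp esi, 0  (cmp 3,0)
jg L1: taken
after sub edi, 9: edi=(-13)-9=-22
after sub esi, 1: esi=3-1=2
cmp esi, 0  (cmp 2,0)
jg L1: taken
after sub edi, 9: edi=(-22)-9=-31
after sub esi, 1: esi=2-1=1
cmp esi, 0  (cmp 1,0)
jg L1: taken
after sub edi, 9: edi=(-31)-9=-40
after sub esi, 1: esi=1-1=0
cmp esi, 0  (cmp 0,0)
jg L1: not taken
After step 22: edi = -40.

-40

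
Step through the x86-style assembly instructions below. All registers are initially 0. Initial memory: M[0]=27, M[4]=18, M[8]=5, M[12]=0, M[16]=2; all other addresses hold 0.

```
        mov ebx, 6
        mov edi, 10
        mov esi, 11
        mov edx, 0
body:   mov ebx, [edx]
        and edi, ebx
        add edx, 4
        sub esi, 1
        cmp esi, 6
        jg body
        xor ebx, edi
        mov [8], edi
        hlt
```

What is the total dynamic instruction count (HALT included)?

37

after mov ebx, 6: ebx=6
after mov edi, 10: edi=10
after mov esi, 11: esi=11
after mov edx, 0: edx=0
after mov ebx, [edx]: ebx=M[0]=27
after and edi, ebx: edi=10&27=10
after add edx, 4: edx=0+4=4
after sub esi, 1: esi=11-1=10
cmp esi, 6  (cmp 10,6)
jg body: taken
after mov ebx, [edx]: ebx=M[4]=18
after and edi, ebx: edi=10&18=2
after add edx, 4: edx=4+4=8
after sub esi, 1: esi=10-1=9
cmp esi, 6  (cmp 9,6)
jg body: taken
after mov ebx, [edx]: ebx=M[8]=5
after and edi, ebx: edi=2&5=0
after add edx, 4: edx=8+4=12
after sub esi, 1: esi=9-1=8
cmp esi, 6  (cmp 8,6)
jg body: taken
after mov ebx, [edx]: ebx=M[12]=0
after and edi, ebx: edi=0&0=0
after add edx, 4: edx=12+4=16
after sub esi, 1: esi=8-1=7
cmp esi, 6  (cmp 7,6)
jg body: taken
after mov ebx, [edx]: ebx=M[16]=2
after and edi, ebx: edi=0&2=0
after add edx, 4: edx=16+4=20
after sub esi, 1: esi=7-1=6
cmp esi, 6  (cmp 6,6)
jg body: not taken
after xor ebx, edi: ebx=2^0=2
mov [8], edi → M[8]=0
halt.
Total executed instructions: 37.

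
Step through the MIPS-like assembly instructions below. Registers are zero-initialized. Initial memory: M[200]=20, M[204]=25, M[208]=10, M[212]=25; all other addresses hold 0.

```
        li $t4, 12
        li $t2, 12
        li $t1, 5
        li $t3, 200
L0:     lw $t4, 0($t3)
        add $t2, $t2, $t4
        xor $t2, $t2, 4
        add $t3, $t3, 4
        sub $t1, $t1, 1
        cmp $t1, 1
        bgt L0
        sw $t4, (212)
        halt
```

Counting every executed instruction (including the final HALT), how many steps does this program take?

li $t4, 12 → $t4=12
li $t2, 12 → $t2=12
li $t1, 5 → $t1=5
li $t3, 200 → $t3=200
lw $t4, 0($t3) → $t4=M[200]=20
add $t2, $t2, $t4 → $t2=12+20=32
xor $t2, $t2, 4 → $t2=32^4=36
add $t3, $t3, 4 → $t3=200+4=204
sub $t1, $t1, 1 → $t1=5-1=4
cmp $t1, 1  (cmp 4,1)
bgt L0: taken
lw $t4, 0($t3) → $t4=M[204]=25
add $t2, $t2, $t4 → $t2=36+25=61
xor $t2, $t2, 4 → $t2=61^4=57
add $t3, $t3, 4 → $t3=204+4=208
sub $t1, $t1, 1 → $t1=4-1=3
cmp $t1, 1  (cmp 3,1)
bgt L0: taken
lw $t4, 0($t3) → $t4=M[208]=10
add $t2, $t2, $t4 → $t2=57+10=67
xor $t2, $t2, 4 → $t2=67^4=71
add $t3, $t3, 4 → $t3=208+4=212
sub $t1, $t1, 1 → $t1=3-1=2
cmp $t1, 1  (cmp 2,1)
bgt L0: taken
lw $t4, 0($t3) → $t4=M[212]=25
add $t2, $t2, $t4 → $t2=71+25=96
xor $t2, $t2, 4 → $t2=96^4=100
add $t3, $t3, 4 → $t3=212+4=216
sub $t1, $t1, 1 → $t1=2-1=1
cmp $t1, 1  (cmp 1,1)
bgt L0: not taken
sw $t4, (212) → M[212]=25
halt.
Total executed instructions: 34.

34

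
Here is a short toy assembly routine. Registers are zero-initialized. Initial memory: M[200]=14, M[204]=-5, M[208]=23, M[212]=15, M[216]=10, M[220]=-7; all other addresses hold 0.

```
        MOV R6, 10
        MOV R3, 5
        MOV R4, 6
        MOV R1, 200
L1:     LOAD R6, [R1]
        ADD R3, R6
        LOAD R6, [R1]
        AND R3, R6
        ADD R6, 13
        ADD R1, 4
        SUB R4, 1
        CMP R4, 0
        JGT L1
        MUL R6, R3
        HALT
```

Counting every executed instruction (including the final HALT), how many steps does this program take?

MOV R6, 10 → R6=10
MOV R3, 5 → R3=5
MOV R4, 6 → R4=6
MOV R1, 200 → R1=200
LOAD R6, [R1] → R6=M[200]=14
ADD R3, R6 → R3=5+14=19
LOAD R6, [R1] → R6=M[200]=14
AND R3, R6 → R3=19&14=2
ADD R6, 13 → R6=14+13=27
ADD R1, 4 → R1=200+4=204
SUB R4, 1 → R4=6-1=5
CMP R4, 0  (cmp 5,0)
JGT L1: taken
LOAD R6, [R1] → R6=M[204]=-5
ADD R3, R6 → R3=2+(-5)=-3
LOAD R6, [R1] → R6=M[204]=-5
AND R3, R6 → R3=(-3)&(-5)=-7
ADD R6, 13 → R6=(-5)+13=8
ADD R1, 4 → R1=204+4=208
SUB R4, 1 → R4=5-1=4
CMP R4, 0  (cmp 4,0)
JGT L1: taken
LOAD R6, [R1] → R6=M[208]=23
ADD R3, R6 → R3=(-7)+23=16
LOAD R6, [R1] → R6=M[208]=23
AND R3, R6 → R3=16&23=16
ADD R6, 13 → R6=23+13=36
ADD R1, 4 → R1=208+4=212
SUB R4, 1 → R4=4-1=3
CMP R4, 0  (cmp 3,0)
JGT L1: taken
LOAD R6, [R1] → R6=M[212]=15
ADD R3, R6 → R3=16+15=31
LOAD R6, [R1] → R6=M[212]=15
AND R3, R6 → R3=31&15=15
ADD R6, 13 → R6=15+13=28
ADD R1, 4 → R1=212+4=216
SUB R4, 1 → R4=3-1=2
CMP R4, 0  (cmp 2,0)
JGT L1: taken
LOAD R6, [R1] → R6=M[216]=10
ADD R3, R6 → R3=15+10=25
LOAD R6, [R1] → R6=M[216]=10
AND R3, R6 → R3=25&10=8
ADD R6, 13 → R6=10+13=23
ADD R1, 4 → R1=216+4=220
SUB R4, 1 → R4=2-1=1
CMP R4, 0  (cmp 1,0)
JGT L1: taken
LOAD R6, [R1] → R6=M[220]=-7
ADD R3, R6 → R3=8+(-7)=1
LOAD R6, [R1] → R6=M[220]=-7
AND R3, R6 → R3=1&(-7)=1
ADD R6, 13 → R6=(-7)+13=6
ADD R1, 4 → R1=220+4=224
SUB R4, 1 → R4=1-1=0
CMP R4, 0  (cmp 0,0)
JGT L1: not taken
MUL R6, R3 → R6=6*1=6
halt.
Total executed instructions: 60.

60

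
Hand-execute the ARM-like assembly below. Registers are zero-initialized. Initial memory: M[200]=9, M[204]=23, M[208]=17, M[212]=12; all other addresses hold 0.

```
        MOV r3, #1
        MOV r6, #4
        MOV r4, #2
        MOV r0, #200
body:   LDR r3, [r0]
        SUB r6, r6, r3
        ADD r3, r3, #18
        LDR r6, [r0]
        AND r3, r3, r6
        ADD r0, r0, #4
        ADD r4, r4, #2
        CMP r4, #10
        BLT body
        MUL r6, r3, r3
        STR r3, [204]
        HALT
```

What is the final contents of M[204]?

after MOV r3, #1: r3=1
after MOV r6, #4: r6=4
after MOV r4, #2: r4=2
after MOV r0, #200: r0=200
after LDR r3, [r0]: r3=M[200]=9
after SUB r6, r6, r3: r6=4-9=-5
after ADD r3, r3, #18: r3=9+18=27
after LDR r6, [r0]: r6=M[200]=9
after AND r3, r3, r6: r3=27&9=9
after ADD r0, r0, #4: r0=200+4=204
after ADD r4, r4, #2: r4=2+2=4
CMP r4, #10  (cmp 4,10)
BLT body: taken
after LDR r3, [r0]: r3=M[204]=23
after SUB r6, r6, r3: r6=9-23=-14
after ADD r3, r3, #18: r3=23+18=41
after LDR r6, [r0]: r6=M[204]=23
after AND r3, r3, r6: r3=41&23=1
after ADD r0, r0, #4: r0=204+4=208
after ADD r4, r4, #2: r4=4+2=6
CMP r4, #10  (cmp 6,10)
BLT body: taken
after LDR r3, [r0]: r3=M[208]=17
after SUB r6, r6, r3: r6=23-17=6
after ADD r3, r3, #18: r3=17+18=35
after LDR r6, [r0]: r6=M[208]=17
after AND r3, r3, r6: r3=35&17=1
after ADD r0, r0, #4: r0=208+4=212
after ADD r4, r4, #2: r4=6+2=8
CMP r4, #10  (cmp 8,10)
BLT body: taken
after LDR r3, [r0]: r3=M[212]=12
after SUB r6, r6, r3: r6=17-12=5
after ADD r3, r3, #18: r3=12+18=30
after LDR r6, [r0]: r6=M[212]=12
after AND r3, r3, r6: r3=30&12=12
after ADD r0, r0, #4: r0=212+4=216
after ADD r4, r4, #2: r4=8+2=10
CMP r4, #10  (cmp 10,10)
BLT body: not taken
after MUL r6, r3, r3: r6=12*12=144
STR r3, [204] → M[204]=12
halt.

12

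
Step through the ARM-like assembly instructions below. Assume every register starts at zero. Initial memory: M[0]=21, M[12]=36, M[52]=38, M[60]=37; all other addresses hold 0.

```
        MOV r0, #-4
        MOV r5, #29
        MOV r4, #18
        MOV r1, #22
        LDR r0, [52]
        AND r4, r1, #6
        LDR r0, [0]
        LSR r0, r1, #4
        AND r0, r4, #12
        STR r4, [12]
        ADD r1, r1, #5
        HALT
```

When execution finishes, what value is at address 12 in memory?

6

after MOV r0, #-4: r0=-4
after MOV r5, #29: r5=29
after MOV r4, #18: r4=18
after MOV r1, #22: r1=22
after LDR r0, [52]: r0=M[52]=38
after AND r4, r1, #6: r4=22&6=6
after LDR r0, [0]: r0=M[0]=21
after LSR r0, r1, #4: r0=22>>4=1
after AND r0, r4, #12: r0=6&12=4
STR r4, [12] → M[12]=6
after ADD r1, r1, #5: r1=22+5=27
halt.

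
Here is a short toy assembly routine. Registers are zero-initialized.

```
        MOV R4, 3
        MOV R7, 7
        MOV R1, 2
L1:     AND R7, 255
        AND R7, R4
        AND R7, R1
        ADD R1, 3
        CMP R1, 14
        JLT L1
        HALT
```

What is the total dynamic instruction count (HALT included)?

R4=3
R7=7
R1=2
R7=7&255=7
R7=7&3=3
R7=3&2=2
R1=2+3=5
CMP R1, 14  (cmp 5,14)
JLT L1: taken
R7=2&255=2
R7=2&3=2
R7=2&5=0
R1=5+3=8
CMP R1, 14  (cmp 8,14)
JLT L1: taken
R7=0&255=0
R7=0&3=0
R7=0&8=0
R1=8+3=11
CMP R1, 14  (cmp 11,14)
JLT L1: taken
R7=0&255=0
R7=0&3=0
R7=0&11=0
R1=11+3=14
CMP R1, 14  (cmp 14,14)
JLT L1: not taken
halt.
Total executed instructions: 28.

28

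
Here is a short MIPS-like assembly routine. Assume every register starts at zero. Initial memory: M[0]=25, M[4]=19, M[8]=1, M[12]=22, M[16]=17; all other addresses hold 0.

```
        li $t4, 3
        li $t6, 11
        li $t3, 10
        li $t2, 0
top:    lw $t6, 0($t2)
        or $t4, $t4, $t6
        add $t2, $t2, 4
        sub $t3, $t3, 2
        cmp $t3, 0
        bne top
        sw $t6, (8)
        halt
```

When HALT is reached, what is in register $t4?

31

$t4=3
$t6=11
$t3=10
$t2=0
$t6=M[0]=25
$t4=3|25=27
$t2=0+4=4
$t3=10-2=8
cmp $t3, 0  (cmp 8,0)
bne top: taken
$t6=M[4]=19
$t4=27|19=27
$t2=4+4=8
$t3=8-2=6
cmp $t3, 0  (cmp 6,0)
bne top: taken
$t6=M[8]=1
$t4=27|1=27
$t2=8+4=12
$t3=6-2=4
cmp $t3, 0  (cmp 4,0)
bne top: taken
$t6=M[12]=22
$t4=27|22=31
$t2=12+4=16
$t3=4-2=2
cmp $t3, 0  (cmp 2,0)
bne top: taken
$t6=M[16]=17
$t4=31|17=31
$t2=16+4=20
$t3=2-2=0
cmp $t3, 0  (cmp 0,0)
bne top: not taken
sw $t6, (8) → M[8]=17
halt.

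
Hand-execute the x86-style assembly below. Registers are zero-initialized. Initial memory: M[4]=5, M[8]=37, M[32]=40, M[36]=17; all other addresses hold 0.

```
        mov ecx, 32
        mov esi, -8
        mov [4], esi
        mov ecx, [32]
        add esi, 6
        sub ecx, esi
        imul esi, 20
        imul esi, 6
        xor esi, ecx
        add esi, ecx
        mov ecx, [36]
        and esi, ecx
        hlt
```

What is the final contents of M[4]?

-8

ecx=32
esi=-8
mov [4], esi → M[4]=-8
ecx=M[32]=40
esi=(-8)+6=-2
ecx=40-(-2)=42
esi=(-2)*20=-40
esi=(-40)*6=-240
esi=(-240)^42=-198
esi=(-198)+42=-156
ecx=M[36]=17
esi=(-156)&17=0
halt.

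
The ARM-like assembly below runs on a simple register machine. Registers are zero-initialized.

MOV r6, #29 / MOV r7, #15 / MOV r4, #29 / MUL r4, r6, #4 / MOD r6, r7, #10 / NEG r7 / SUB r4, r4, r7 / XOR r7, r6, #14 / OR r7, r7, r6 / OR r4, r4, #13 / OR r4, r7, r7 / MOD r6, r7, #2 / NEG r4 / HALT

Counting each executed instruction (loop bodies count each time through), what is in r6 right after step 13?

1

after MOV r6, #29: r6=29
after MOV r7, #15: r7=15
after MOV r4, #29: r4=29
after MUL r4, r6, #4: r4=29*4=116
after MOD r6, r7, #10: r6=15%10=5
after NEG r7: r7=-(15)=-15
after SUB r4, r4, r7: r4=116-(-15)=131
after XOR r7, r6, #14: r7=5^14=11
after OR r7, r7, r6: r7=11|5=15
after OR r4, r4, #13: r4=131|13=143
after OR r4, r7, r7: r4=15|15=15
after MOD r6, r7, #2: r6=15%2=1
after NEG r4: r4=-(15)=-15
After step 13: r6 = 1.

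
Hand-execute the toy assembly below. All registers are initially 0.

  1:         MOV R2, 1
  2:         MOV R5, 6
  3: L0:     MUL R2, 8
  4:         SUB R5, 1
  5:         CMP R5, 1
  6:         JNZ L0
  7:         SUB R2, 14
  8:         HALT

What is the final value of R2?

after MOV R2, 1: R2=1
after MOV R5, 6: R5=6
after MUL R2, 8: R2=1*8=8
after SUB R5, 1: R5=6-1=5
CMP R5, 1  (cmp 5,1)
JNZ L0: taken
after MUL R2, 8: R2=8*8=64
after SUB R5, 1: R5=5-1=4
CMP R5, 1  (cmp 4,1)
JNZ L0: taken
after MUL R2, 8: R2=64*8=512
after SUB R5, 1: R5=4-1=3
CMP R5, 1  (cmp 3,1)
JNZ L0: taken
after MUL R2, 8: R2=512*8=4096
after SUB R5, 1: R5=3-1=2
CMP R5, 1  (cmp 2,1)
JNZ L0: taken
after MUL R2, 8: R2=4096*8=32768
after SUB R5, 1: R5=2-1=1
CMP R5, 1  (cmp 1,1)
JNZ L0: not taken
after SUB R2, 14: R2=32768-14=32754
halt.

32754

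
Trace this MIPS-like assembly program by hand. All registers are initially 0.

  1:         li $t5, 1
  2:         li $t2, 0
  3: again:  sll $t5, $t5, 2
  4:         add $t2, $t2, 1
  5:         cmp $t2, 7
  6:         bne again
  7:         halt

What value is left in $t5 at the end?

16384

after li $t5, 1: $t5=1
after li $t2, 0: $t2=0
after sll $t5, $t5, 2: $t5=1<<2=4
after add $t2, $t2, 1: $t2=0+1=1
cmp $t2, 7  (cmp 1,7)
bne again: taken
after sll $t5, $t5, 2: $t5=4<<2=16
after add $t2, $t2, 1: $t2=1+1=2
cmp $t2, 7  (cmp 2,7)
bne again: taken
after sll $t5, $t5, 2: $t5=16<<2=64
after add $t2, $t2, 1: $t2=2+1=3
cmp $t2, 7  (cmp 3,7)
bne again: taken
after sll $t5, $t5, 2: $t5=64<<2=256
after add $t2, $t2, 1: $t2=3+1=4
cmp $t2, 7  (cmp 4,7)
bne again: taken
after sll $t5, $t5, 2: $t5=256<<2=1024
after add $t2, $t2, 1: $t2=4+1=5
cmp $t2, 7  (cmp 5,7)
bne again: taken
after sll $t5, $t5, 2: $t5=1024<<2=4096
after add $t2, $t2, 1: $t2=5+1=6
cmp $t2, 7  (cmp 6,7)
bne again: taken
after sll $t5, $t5, 2: $t5=4096<<2=16384
after add $t2, $t2, 1: $t2=6+1=7
cmp $t2, 7  (cmp 7,7)
bne again: not taken
halt.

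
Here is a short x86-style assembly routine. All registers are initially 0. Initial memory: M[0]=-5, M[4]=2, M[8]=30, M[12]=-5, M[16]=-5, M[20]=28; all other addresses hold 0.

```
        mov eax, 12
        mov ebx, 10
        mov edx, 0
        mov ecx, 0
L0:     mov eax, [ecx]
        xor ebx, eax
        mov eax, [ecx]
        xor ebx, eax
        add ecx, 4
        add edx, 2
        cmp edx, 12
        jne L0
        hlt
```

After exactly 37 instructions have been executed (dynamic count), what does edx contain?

8

mov eax, 12 → eax=12
mov ebx, 10 → ebx=10
mov edx, 0 → edx=0
mov ecx, 0 → ecx=0
mov eax, [ecx] → eax=M[0]=-5
xor ebx, eax → ebx=10^(-5)=-15
mov eax, [ecx] → eax=M[0]=-5
xor ebx, eax → ebx=(-15)^(-5)=10
add ecx, 4 → ecx=0+4=4
add edx, 2 → edx=0+2=2
cmp edx, 12  (cmp 2,12)
jne L0: taken
mov eax, [ecx] → eax=M[4]=2
xor ebx, eax → ebx=10^2=8
mov eax, [ecx] → eax=M[4]=2
xor ebx, eax → ebx=8^2=10
add ecx, 4 → ecx=4+4=8
add edx, 2 → edx=2+2=4
cmp edx, 12  (cmp 4,12)
jne L0: taken
mov eax, [ecx] → eax=M[8]=30
xor ebx, eax → ebx=10^30=20
mov eax, [ecx] → eax=M[8]=30
xor ebx, eax → ebx=20^30=10
add ecx, 4 → ecx=8+4=12
add edx, 2 → edx=4+2=6
cmp edx, 12  (cmp 6,12)
jne L0: taken
mov eax, [ecx] → eax=M[12]=-5
xor ebx, eax → ebx=10^(-5)=-15
mov eax, [ecx] → eax=M[12]=-5
xor ebx, eax → ebx=(-15)^(-5)=10
add ecx, 4 → ecx=12+4=16
add edx, 2 → edx=6+2=8
cmp edx, 12  (cmp 8,12)
jne L0: taken
mov eax, [ecx] → eax=M[16]=-5
After step 37: edx = 8.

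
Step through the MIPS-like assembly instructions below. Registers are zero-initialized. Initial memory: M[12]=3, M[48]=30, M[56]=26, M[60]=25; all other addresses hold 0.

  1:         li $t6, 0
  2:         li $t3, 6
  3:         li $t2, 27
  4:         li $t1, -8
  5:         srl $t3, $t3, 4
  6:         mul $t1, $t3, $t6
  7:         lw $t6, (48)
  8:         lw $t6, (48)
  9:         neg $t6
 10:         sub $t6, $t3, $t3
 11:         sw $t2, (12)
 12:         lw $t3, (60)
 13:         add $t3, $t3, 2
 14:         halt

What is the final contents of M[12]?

after li $t6, 0: $t6=0
after li $t3, 6: $t3=6
after li $t2, 27: $t2=27
after li $t1, -8: $t1=-8
after srl $t3, $t3, 4: $t3=6>>4=0
after mul $t1, $t3, $t6: $t1=0*0=0
after lw $t6, (48): $t6=M[48]=30
after lw $t6, (48): $t6=M[48]=30
after neg $t6: $t6=-(30)=-30
after sub $t6, $t3, $t3: $t6=0-0=0
sw $t2, (12) → M[12]=27
after lw $t3, (60): $t3=M[60]=25
after add $t3, $t3, 2: $t3=25+2=27
halt.

27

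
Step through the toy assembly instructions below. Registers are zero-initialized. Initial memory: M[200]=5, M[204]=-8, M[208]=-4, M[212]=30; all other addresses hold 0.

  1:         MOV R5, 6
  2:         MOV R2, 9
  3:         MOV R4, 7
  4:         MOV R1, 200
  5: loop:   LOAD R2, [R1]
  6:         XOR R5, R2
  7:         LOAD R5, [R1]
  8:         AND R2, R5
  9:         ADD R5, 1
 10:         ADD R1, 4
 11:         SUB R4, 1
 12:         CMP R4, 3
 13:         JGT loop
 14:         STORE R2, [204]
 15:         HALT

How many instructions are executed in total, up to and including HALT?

R5=6
R2=9
R4=7
R1=200
R2=M[200]=5
R5=6^5=3
R5=M[200]=5
R2=5&5=5
R5=5+1=6
R1=200+4=204
R4=7-1=6
CMP R4, 3  (cmp 6,3)
JGT loop: taken
R2=M[204]=-8
R5=6^(-8)=-2
R5=M[204]=-8
R2=(-8)&(-8)=-8
R5=(-8)+1=-7
R1=204+4=208
R4=6-1=5
CMP R4, 3  (cmp 5,3)
JGT loop: taken
R2=M[208]=-4
R5=(-7)^(-4)=5
R5=M[208]=-4
R2=(-4)&(-4)=-4
R5=(-4)+1=-3
R1=208+4=212
R4=5-1=4
CMP R4, 3  (cmp 4,3)
JGT loop: taken
R2=M[212]=30
R5=(-3)^30=-29
R5=M[212]=30
R2=30&30=30
R5=30+1=31
R1=212+4=216
R4=4-1=3
CMP R4, 3  (cmp 3,3)
JGT loop: not taken
STORE R2, [204] → M[204]=30
halt.
Total executed instructions: 42.

42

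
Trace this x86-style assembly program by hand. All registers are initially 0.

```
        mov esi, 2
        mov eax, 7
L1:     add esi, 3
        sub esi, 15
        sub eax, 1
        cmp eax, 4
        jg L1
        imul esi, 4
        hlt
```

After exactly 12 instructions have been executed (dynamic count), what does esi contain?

mov esi, 2 → esi=2
mov eax, 7 → eax=7
add esi, 3 → esi=2+3=5
sub esi, 15 → esi=5-15=-10
sub eax, 1 → eax=7-1=6
cmp eax, 4  (cmp 6,4)
jg L1: taken
add esi, 3 → esi=(-10)+3=-7
sub esi, 15 → esi=(-7)-15=-22
sub eax, 1 → eax=6-1=5
cmp eax, 4  (cmp 5,4)
jg L1: taken
After step 12: esi = -22.

-22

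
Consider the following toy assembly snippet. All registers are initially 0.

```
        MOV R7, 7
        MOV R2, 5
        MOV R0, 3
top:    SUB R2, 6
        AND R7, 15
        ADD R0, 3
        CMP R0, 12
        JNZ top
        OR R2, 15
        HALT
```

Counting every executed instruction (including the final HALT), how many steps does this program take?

MOV R7, 7 → R7=7
MOV R2, 5 → R2=5
MOV R0, 3 → R0=3
SUB R2, 6 → R2=5-6=-1
AND R7, 15 → R7=7&15=7
ADD R0, 3 → R0=3+3=6
CMP R0, 12  (cmp 6,12)
JNZ top: taken
SUB R2, 6 → R2=(-1)-6=-7
AND R7, 15 → R7=7&15=7
ADD R0, 3 → R0=6+3=9
CMP R0, 12  (cmp 9,12)
JNZ top: taken
SUB R2, 6 → R2=(-7)-6=-13
AND R7, 15 → R7=7&15=7
ADD R0, 3 → R0=9+3=12
CMP R0, 12  (cmp 12,12)
JNZ top: not taken
OR R2, 15 → R2=(-13)|15=-1
halt.
Total executed instructions: 20.

20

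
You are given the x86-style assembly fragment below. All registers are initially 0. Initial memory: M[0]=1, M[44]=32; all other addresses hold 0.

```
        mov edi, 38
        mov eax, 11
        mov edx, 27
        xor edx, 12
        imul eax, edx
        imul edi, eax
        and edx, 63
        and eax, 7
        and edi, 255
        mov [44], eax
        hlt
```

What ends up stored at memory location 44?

5

after mov edi, 38: edi=38
after mov eax, 11: eax=11
after mov edx, 27: edx=27
after xor edx, 12: edx=27^12=23
after imul eax, edx: eax=11*23=253
after imul edi, eax: edi=38*253=9614
after and edx, 63: edx=23&63=23
after and eax, 7: eax=253&7=5
after and edi, 255: edi=9614&255=142
mov [44], eax → M[44]=5
halt.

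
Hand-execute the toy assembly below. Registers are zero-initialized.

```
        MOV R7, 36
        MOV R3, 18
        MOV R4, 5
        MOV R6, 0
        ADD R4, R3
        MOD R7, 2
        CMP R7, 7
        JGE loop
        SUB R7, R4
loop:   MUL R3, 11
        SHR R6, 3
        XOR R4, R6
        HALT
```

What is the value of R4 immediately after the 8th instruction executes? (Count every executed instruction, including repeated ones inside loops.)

23

MOV R7, 36 → R7=36
MOV R3, 18 → R3=18
MOV R4, 5 → R4=5
MOV R6, 0 → R6=0
ADD R4, R3 → R4=5+18=23
MOD R7, 2 → R7=36%2=0
CMP R7, 7  (cmp 0,7)
JGE loop: not taken
After step 8: R4 = 23.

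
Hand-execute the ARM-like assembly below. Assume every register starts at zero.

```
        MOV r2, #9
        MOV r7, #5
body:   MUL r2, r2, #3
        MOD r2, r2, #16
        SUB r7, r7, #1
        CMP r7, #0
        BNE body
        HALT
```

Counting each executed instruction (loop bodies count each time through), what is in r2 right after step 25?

after MOV r2, #9: r2=9
after MOV r7, #5: r7=5
after MUL r2, r2, #3: r2=9*3=27
after MOD r2, r2, #16: r2=27%16=11
after SUB r7, r7, #1: r7=5-1=4
CMP r7, #0  (cmp 4,0)
BNE body: taken
after MUL r2, r2, #3: r2=11*3=33
after MOD r2, r2, #16: r2=33%16=1
after SUB r7, r7, #1: r7=4-1=3
CMP r7, #0  (cmp 3,0)
BNE body: taken
after MUL r2, r2, #3: r2=1*3=3
after MOD r2, r2, #16: r2=3%16=3
after SUB r7, r7, #1: r7=3-1=2
CMP r7, #0  (cmp 2,0)
BNE body: taken
after MUL r2, r2, #3: r2=3*3=9
after MOD r2, r2, #16: r2=9%16=9
after SUB r7, r7, #1: r7=2-1=1
CMP r7, #0  (cmp 1,0)
BNE body: taken
after MUL r2, r2, #3: r2=9*3=27
after MOD r2, r2, #16: r2=27%16=11
after SUB r7, r7, #1: r7=1-1=0
After step 25: r2 = 11.

11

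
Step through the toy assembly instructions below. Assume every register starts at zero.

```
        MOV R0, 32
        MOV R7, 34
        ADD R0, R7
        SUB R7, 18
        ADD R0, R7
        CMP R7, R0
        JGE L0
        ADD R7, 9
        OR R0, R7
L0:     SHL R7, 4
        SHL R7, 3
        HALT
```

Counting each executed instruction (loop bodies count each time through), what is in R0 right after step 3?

66

R0=32
R7=34
R0=32+34=66
After step 3: R0 = 66.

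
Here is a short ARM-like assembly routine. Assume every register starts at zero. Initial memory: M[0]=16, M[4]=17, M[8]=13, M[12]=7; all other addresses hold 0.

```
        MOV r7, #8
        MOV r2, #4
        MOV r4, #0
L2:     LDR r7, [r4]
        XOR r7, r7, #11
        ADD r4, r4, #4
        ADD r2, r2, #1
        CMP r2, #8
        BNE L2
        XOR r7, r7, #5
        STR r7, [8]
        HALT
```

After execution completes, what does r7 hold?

9

MOV r7, #8 → r7=8
MOV r2, #4 → r2=4
MOV r4, #0 → r4=0
LDR r7, [r4] → r7=M[0]=16
XOR r7, r7, #11 → r7=16^11=27
ADD r4, r4, #4 → r4=0+4=4
ADD r2, r2, #1 → r2=4+1=5
CMP r2, #8  (cmp 5,8)
BNE L2: taken
LDR r7, [r4] → r7=M[4]=17
XOR r7, r7, #11 → r7=17^11=26
ADD r4, r4, #4 → r4=4+4=8
ADD r2, r2, #1 → r2=5+1=6
CMP r2, #8  (cmp 6,8)
BNE L2: taken
LDR r7, [r4] → r7=M[8]=13
XOR r7, r7, #11 → r7=13^11=6
ADD r4, r4, #4 → r4=8+4=12
ADD r2, r2, #1 → r2=6+1=7
CMP r2, #8  (cmp 7,8)
BNE L2: taken
LDR r7, [r4] → r7=M[12]=7
XOR r7, r7, #11 → r7=7^11=12
ADD r4, r4, #4 → r4=12+4=16
ADD r2, r2, #1 → r2=7+1=8
CMP r2, #8  (cmp 8,8)
BNE L2: not taken
XOR r7, r7, #5 → r7=12^5=9
STR r7, [8] → M[8]=9
halt.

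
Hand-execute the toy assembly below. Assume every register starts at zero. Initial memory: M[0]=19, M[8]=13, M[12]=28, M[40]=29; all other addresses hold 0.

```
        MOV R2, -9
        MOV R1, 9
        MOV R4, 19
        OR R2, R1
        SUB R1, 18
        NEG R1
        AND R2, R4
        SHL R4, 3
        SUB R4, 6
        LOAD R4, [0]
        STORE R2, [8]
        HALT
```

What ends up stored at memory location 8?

R2=-9
R1=9
R4=19
R2=(-9)|9=-1
R1=9-18=-9
R1=-(-9)=9
R2=(-1)&19=19
R4=19<<3=152
R4=152-6=146
R4=M[0]=19
STORE R2, [8] → M[8]=19
halt.

19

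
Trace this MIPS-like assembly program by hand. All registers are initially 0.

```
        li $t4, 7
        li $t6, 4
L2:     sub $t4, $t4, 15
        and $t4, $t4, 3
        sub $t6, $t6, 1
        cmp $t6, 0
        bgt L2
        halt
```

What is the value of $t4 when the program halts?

after li $t4, 7: $t4=7
after li $t6, 4: $t6=4
after sub $t4, $t4, 15: $t4=7-15=-8
after and $t4, $t4, 3: $t4=(-8)&3=0
after sub $t6, $t6, 1: $t6=4-1=3
cmp $t6, 0  (cmp 3,0)
bgt L2: taken
after sub $t4, $t4, 15: $t4=0-15=-15
after and $t4, $t4, 3: $t4=(-15)&3=1
after sub $t6, $t6, 1: $t6=3-1=2
cmp $t6, 0  (cmp 2,0)
bgt L2: taken
after sub $t4, $t4, 15: $t4=1-15=-14
after and $t4, $t4, 3: $t4=(-14)&3=2
after sub $t6, $t6, 1: $t6=2-1=1
cmp $t6, 0  (cmp 1,0)
bgt L2: taken
after sub $t4, $t4, 15: $t4=2-15=-13
after and $t4, $t4, 3: $t4=(-13)&3=3
after sub $t6, $t6, 1: $t6=1-1=0
cmp $t6, 0  (cmp 0,0)
bgt L2: not taken
halt.

3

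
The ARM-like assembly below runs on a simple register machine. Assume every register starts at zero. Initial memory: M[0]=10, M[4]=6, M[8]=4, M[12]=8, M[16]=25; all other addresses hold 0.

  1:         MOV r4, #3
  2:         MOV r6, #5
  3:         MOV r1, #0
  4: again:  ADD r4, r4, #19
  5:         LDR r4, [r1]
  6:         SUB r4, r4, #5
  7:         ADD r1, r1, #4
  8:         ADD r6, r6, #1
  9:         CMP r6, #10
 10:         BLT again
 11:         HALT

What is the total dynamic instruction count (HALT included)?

39

r4=3
r6=5
r1=0
r4=3+19=22
r4=M[0]=10
r4=10-5=5
r1=0+4=4
r6=5+1=6
CMP r6, #10  (cmp 6,10)
BLT again: taken
r4=5+19=24
r4=M[4]=6
r4=6-5=1
r1=4+4=8
r6=6+1=7
CMP r6, #10  (cmp 7,10)
BLT again: taken
r4=1+19=20
r4=M[8]=4
r4=4-5=-1
r1=8+4=12
r6=7+1=8
CMP r6, #10  (cmp 8,10)
BLT again: taken
r4=(-1)+19=18
r4=M[12]=8
r4=8-5=3
r1=12+4=16
r6=8+1=9
CMP r6, #10  (cmp 9,10)
BLT again: taken
r4=3+19=22
r4=M[16]=25
r4=25-5=20
r1=16+4=20
r6=9+1=10
CMP r6, #10  (cmp 10,10)
BLT again: not taken
halt.
Total executed instructions: 39.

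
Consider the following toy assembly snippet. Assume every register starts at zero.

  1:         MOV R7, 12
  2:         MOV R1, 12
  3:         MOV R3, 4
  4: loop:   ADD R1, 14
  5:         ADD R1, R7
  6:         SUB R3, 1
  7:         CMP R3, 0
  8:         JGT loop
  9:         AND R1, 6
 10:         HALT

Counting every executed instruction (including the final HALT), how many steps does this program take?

25

MOV R7, 12 → R7=12
MOV R1, 12 → R1=12
MOV R3, 4 → R3=4
ADD R1, 14 → R1=12+14=26
ADD R1, R7 → R1=26+12=38
SUB R3, 1 → R3=4-1=3
CMP R3, 0  (cmp 3,0)
JGT loop: taken
ADD R1, 14 → R1=38+14=52
ADD R1, R7 → R1=52+12=64
SUB R3, 1 → R3=3-1=2
CMP R3, 0  (cmp 2,0)
JGT loop: taken
ADD R1, 14 → R1=64+14=78
ADD R1, R7 → R1=78+12=90
SUB R3, 1 → R3=2-1=1
CMP R3, 0  (cmp 1,0)
JGT loop: taken
ADD R1, 14 → R1=90+14=104
ADD R1, R7 → R1=104+12=116
SUB R3, 1 → R3=1-1=0
CMP R3, 0  (cmp 0,0)
JGT loop: not taken
AND R1, 6 → R1=116&6=4
halt.
Total executed instructions: 25.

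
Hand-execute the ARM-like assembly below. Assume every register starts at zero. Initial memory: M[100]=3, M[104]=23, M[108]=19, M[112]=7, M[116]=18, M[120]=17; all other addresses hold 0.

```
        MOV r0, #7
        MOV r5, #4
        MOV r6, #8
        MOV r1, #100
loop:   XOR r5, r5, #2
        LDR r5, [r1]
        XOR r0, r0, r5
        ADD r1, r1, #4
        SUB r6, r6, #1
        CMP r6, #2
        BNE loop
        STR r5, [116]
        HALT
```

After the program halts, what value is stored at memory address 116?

17

after MOV r0, #7: r0=7
after MOV r5, #4: r5=4
after MOV r6, #8: r6=8
after MOV r1, #100: r1=100
after XOR r5, r5, #2: r5=4^2=6
after LDR r5, [r1]: r5=M[100]=3
after XOR r0, r0, r5: r0=7^3=4
after ADD r1, r1, #4: r1=100+4=104
after SUB r6, r6, #1: r6=8-1=7
CMP r6, #2  (cmp 7,2)
BNE loop: taken
after XOR r5, r5, #2: r5=3^2=1
after LDR r5, [r1]: r5=M[104]=23
after XOR r0, r0, r5: r0=4^23=19
after ADD r1, r1, #4: r1=104+4=108
after SUB r6, r6, #1: r6=7-1=6
CMP r6, #2  (cmp 6,2)
BNE loop: taken
after XOR r5, r5, #2: r5=23^2=21
after LDR r5, [r1]: r5=M[108]=19
after XOR r0, r0, r5: r0=19^19=0
after ADD r1, r1, #4: r1=108+4=112
after SUB r6, r6, #1: r6=6-1=5
CMP r6, #2  (cmp 5,2)
BNE loop: taken
after XOR r5, r5, #2: r5=19^2=17
after LDR r5, [r1]: r5=M[112]=7
after XOR r0, r0, r5: r0=0^7=7
after ADD r1, r1, #4: r1=112+4=116
after SUB r6, r6, #1: r6=5-1=4
CMP r6, #2  (cmp 4,2)
BNE loop: taken
after XOR r5, r5, #2: r5=7^2=5
after LDR r5, [r1]: r5=M[116]=18
after XOR r0, r0, r5: r0=7^18=21
after ADD r1, r1, #4: r1=116+4=120
after SUB r6, r6, #1: r6=4-1=3
CMP r6, #2  (cmp 3,2)
BNE loop: taken
after XOR r5, r5, #2: r5=18^2=16
after LDR r5, [r1]: r5=M[120]=17
after XOR r0, r0, r5: r0=21^17=4
after ADD r1, r1, #4: r1=120+4=124
after SUB r6, r6, #1: r6=3-1=2
CMP r6, #2  (cmp 2,2)
BNE loop: not taken
STR r5, [116] → M[116]=17
halt.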